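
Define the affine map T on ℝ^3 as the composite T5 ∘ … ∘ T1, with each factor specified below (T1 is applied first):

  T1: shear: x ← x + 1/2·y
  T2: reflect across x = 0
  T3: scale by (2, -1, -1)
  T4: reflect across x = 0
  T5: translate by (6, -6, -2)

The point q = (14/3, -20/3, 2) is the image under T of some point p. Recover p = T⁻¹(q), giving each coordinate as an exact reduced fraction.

T1 = [1 1/2 0 0; 0 1 0 0; 0 0 1 0; 0 0 0 1]
T2·T1 = [-1 -1/2 0 0; 0 1 0 0; 0 0 1 0; 0 0 0 1]
T3·…·T1 = [-2 -1 0 0; 0 -1 0 0; 0 0 -1 0; 0 0 0 1]
T4·…·T1 = [2 1 0 0; 0 -1 0 0; 0 0 -1 0; 0 0 0 1]
T5·…·T1 = [2 1 0 6; 0 -1 0 -6; 0 0 -1 -2; 0 0 0 1]
det M = 2; M⁻¹ = [1/2 1/2 0 0; 0 -1 0 -6; 0 0 -1 -2; 0 0 0 1]
M⁻¹ · (14/3, -20/3, 2)ᵀ = (-1, 2/3, -4)ᵀ

p = (-1, 2/3, -4)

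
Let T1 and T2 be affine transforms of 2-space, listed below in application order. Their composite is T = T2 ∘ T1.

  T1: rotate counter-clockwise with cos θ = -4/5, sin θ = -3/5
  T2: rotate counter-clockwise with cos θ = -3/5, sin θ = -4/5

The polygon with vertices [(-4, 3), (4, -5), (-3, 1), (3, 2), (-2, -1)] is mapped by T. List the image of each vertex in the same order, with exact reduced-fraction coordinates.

T1 rotate counter-clockwise with cos θ = -4/5, sin θ = -3/5: (-4, 3) → (5, 0); (4, -5) → (-31/5, 8/5); (-3, 1) → (3, 1); (3, 2) → (-6/5, -17/5); (-2, -1) → (1, 2)
T2 rotate counter-clockwise with cos θ = -3/5, sin θ = -4/5: (5, 0) → (-3, -4); (-31/5, 8/5) → (5, 4); (3, 1) → (-1, -3); (-6/5, -17/5) → (-2, 3); (1, 2) → (1, -2)

image vertices: (-3, -4), (5, 4), (-1, -3), (-2, 3), (1, -2)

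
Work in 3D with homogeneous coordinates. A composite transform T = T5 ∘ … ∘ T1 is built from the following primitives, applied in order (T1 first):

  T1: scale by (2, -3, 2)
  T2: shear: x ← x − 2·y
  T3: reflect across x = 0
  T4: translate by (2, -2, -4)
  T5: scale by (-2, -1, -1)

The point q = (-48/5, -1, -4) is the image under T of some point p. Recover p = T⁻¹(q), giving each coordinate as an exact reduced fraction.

T1 = [2 0 0 0; 0 -3 0 0; 0 0 2 0; 0 0 0 1]
T2·T1 = [2 6 0 0; 0 -3 0 0; 0 0 2 0; 0 0 0 1]
T3·…·T1 = [-2 -6 0 0; 0 -3 0 0; 0 0 2 0; 0 0 0 1]
T4·…·T1 = [-2 -6 0 2; 0 -3 0 -2; 0 0 2 -4; 0 0 0 1]
T5·…·T1 = [4 12 0 -4; 0 3 0 2; 0 0 -2 4; 0 0 0 1]
det M = -24; M⁻¹ = [1/4 -1 0 3; 0 1/3 0 -2/3; 0 0 -1/2 2; 0 0 0 1]
M⁻¹ · (-48/5, -1, -4)ᵀ = (8/5, -1, 4)ᵀ

p = (8/5, -1, 4)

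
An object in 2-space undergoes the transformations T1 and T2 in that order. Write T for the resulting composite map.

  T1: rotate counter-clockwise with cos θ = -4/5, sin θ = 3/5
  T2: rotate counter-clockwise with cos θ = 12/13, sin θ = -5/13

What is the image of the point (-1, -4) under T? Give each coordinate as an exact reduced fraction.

T1 rotate counter-clockwise with cos θ = -4/5, sin θ = 3/5: (-1, -4) → (16/5, 13/5)
T2 rotate counter-clockwise with cos θ = 12/13, sin θ = -5/13: (16/5, 13/5) → (257/65, 76/65)

T(p) = (257/65, 76/65)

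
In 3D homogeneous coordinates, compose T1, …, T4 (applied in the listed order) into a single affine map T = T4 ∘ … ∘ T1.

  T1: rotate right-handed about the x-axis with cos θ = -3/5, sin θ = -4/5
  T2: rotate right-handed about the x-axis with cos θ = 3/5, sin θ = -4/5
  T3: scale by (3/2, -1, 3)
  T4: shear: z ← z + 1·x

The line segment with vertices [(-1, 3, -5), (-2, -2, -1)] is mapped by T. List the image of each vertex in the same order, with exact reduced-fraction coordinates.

image vertices: (-3/2, 3, 27/2), (-3, -2, 0)

T1 rotate right-handed about the x-axis with cos θ = -3/5, sin θ = -4/5: (-1, 3, -5) → (-1, -29/5, 3/5); (-2, -2, -1) → (-2, 2/5, 11/5)
T2 rotate right-handed about the x-axis with cos θ = 3/5, sin θ = -4/5: (-1, -29/5, 3/5) → (-1, -3, 5); (-2, 2/5, 11/5) → (-2, 2, 1)
T3 scale by (3/2, -1, 3): (-1, -3, 5) → (-3/2, 3, 15); (-2, 2, 1) → (-3, -2, 3)
T4 shear: z ← z + 1·x: (-3/2, 3, 15) → (-3/2, 3, 27/2); (-3, -2, 3) → (-3, -2, 0)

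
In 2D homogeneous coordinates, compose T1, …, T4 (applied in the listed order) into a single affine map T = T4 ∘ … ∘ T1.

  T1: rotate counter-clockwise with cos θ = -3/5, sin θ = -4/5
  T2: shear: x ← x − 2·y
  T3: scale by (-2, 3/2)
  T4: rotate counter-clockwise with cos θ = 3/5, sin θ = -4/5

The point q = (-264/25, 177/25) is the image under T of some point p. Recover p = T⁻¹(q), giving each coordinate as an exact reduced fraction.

p = (2, 2)

T1 = [-3/5 4/5 0; -4/5 -3/5 0; 0 0 1]
T2·T1 = [1 2 0; -4/5 -3/5 0; 0 0 1]
T3·…·T1 = [-2 -4 0; -6/5 -9/10 0; 0 0 1]
T4·…·T1 = [-54/25 -78/25 0; 22/25 133/50 0; 0 0 1]
det M = -3; M⁻¹ = [-133/150 -26/25 0; 22/75 18/25 0; 0 0 1]
M⁻¹ · (-264/25, 177/25)ᵀ = (2, 2)ᵀ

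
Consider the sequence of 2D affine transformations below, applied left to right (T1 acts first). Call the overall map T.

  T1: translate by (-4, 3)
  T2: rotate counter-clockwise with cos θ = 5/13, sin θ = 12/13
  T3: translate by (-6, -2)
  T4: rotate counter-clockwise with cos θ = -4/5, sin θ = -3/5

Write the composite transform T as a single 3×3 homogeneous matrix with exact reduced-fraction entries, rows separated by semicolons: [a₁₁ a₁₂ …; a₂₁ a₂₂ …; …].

T1 = [1 0 -4; 0 1 3; 0 0 1]
T2·T1 = [5/13 -12/13 -56/13; 12/13 5/13 -33/13; 0 0 1]
T3·…·T1 = [5/13 -12/13 -134/13; 12/13 5/13 -59/13; 0 0 1]
T4·…·T1 = [16/65 63/65 359/65; -63/65 16/65 638/65; 0 0 1]

T = [16/65 63/65 359/65; -63/65 16/65 638/65; 0 0 1]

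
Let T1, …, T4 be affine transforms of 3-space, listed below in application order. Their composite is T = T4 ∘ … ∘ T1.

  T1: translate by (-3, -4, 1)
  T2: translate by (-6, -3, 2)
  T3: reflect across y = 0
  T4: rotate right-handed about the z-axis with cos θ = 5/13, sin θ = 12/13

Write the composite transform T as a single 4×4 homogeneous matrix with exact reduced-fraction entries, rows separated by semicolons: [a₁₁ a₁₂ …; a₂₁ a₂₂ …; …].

T = [5/13 12/13 0 -129/13; 12/13 -5/13 0 -73/13; 0 0 1 3; 0 0 0 1]

T1 = [1 0 0 -3; 0 1 0 -4; 0 0 1 1; 0 0 0 1]
T2·T1 = [1 0 0 -9; 0 1 0 -7; 0 0 1 3; 0 0 0 1]
T3·…·T1 = [1 0 0 -9; 0 -1 0 7; 0 0 1 3; 0 0 0 1]
T4·…·T1 = [5/13 12/13 0 -129/13; 12/13 -5/13 0 -73/13; 0 0 1 3; 0 0 0 1]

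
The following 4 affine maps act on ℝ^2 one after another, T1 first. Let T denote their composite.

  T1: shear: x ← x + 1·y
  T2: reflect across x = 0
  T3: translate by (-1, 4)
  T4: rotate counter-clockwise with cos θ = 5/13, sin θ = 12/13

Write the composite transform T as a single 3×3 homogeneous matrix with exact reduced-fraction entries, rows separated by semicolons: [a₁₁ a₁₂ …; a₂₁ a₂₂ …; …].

T1 = [1 1 0; 0 1 0; 0 0 1]
T2·T1 = [-1 -1 0; 0 1 0; 0 0 1]
T3·…·T1 = [-1 -1 -1; 0 1 4; 0 0 1]
T4·…·T1 = [-5/13 -17/13 -53/13; -12/13 -7/13 8/13; 0 0 1]

T = [-5/13 -17/13 -53/13; -12/13 -7/13 8/13; 0 0 1]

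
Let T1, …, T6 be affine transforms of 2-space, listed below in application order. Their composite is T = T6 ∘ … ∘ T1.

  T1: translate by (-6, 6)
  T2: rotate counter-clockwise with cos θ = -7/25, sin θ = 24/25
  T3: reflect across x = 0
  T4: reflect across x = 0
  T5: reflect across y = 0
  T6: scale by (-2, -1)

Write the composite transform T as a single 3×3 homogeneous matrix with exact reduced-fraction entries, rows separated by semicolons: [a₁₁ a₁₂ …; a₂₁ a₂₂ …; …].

T = [14/25 48/25 204/25; 24/25 -7/25 -186/25; 0 0 1]

T1 = [1 0 -6; 0 1 6; 0 0 1]
T2·T1 = [-7/25 -24/25 -102/25; 24/25 -7/25 -186/25; 0 0 1]
T3·…·T1 = [7/25 24/25 102/25; 24/25 -7/25 -186/25; 0 0 1]
T4·…·T1 = [-7/25 -24/25 -102/25; 24/25 -7/25 -186/25; 0 0 1]
T5·…·T1 = [-7/25 -24/25 -102/25; -24/25 7/25 186/25; 0 0 1]
T6·…·T1 = [14/25 48/25 204/25; 24/25 -7/25 -186/25; 0 0 1]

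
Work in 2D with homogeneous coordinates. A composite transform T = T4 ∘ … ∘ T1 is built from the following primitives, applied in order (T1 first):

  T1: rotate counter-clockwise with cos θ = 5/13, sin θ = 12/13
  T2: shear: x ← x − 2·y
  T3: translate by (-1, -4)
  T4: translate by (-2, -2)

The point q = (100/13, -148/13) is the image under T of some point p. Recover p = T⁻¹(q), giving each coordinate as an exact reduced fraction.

T1 = [5/13 -12/13 0; 12/13 5/13 0; 0 0 1]
T2·T1 = [-19/13 -22/13 0; 12/13 5/13 0; 0 0 1]
T3·…·T1 = [-19/13 -22/13 -1; 12/13 5/13 -4; 0 0 1]
T4·…·T1 = [-19/13 -22/13 -3; 12/13 5/13 -6; 0 0 1]
det M = 1; M⁻¹ = [5/13 22/13 147/13; -12/13 -19/13 -150/13; 0 0 1]
M⁻¹ · (100/13, -148/13)ᵀ = (-5, -2)ᵀ

p = (-5, -2)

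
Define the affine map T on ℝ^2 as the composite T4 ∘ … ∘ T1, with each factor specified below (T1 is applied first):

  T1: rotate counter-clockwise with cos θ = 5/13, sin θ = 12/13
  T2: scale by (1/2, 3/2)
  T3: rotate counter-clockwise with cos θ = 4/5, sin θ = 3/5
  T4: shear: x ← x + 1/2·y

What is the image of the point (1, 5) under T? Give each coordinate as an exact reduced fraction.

T(p) = (-827/260, 279/130)

T1 rotate counter-clockwise with cos θ = 5/13, sin θ = 12/13: (1, 5) → (-55/13, 37/13)
T2 scale by (1/2, 3/2): (-55/13, 37/13) → (-55/26, 111/26)
T3 rotate counter-clockwise with cos θ = 4/5, sin θ = 3/5: (-55/26, 111/26) → (-553/130, 279/130)
T4 shear: x ← x + 1/2·y: (-553/130, 279/130) → (-827/260, 279/130)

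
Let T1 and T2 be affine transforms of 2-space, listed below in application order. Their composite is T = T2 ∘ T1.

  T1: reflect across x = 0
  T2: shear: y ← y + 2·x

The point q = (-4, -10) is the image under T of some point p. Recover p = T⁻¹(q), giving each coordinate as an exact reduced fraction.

T1 = [-1 0 0; 0 1 0; 0 0 1]
T2·T1 = [-1 0 0; -2 1 0; 0 0 1]
det M = -1; M⁻¹ = [-1 0 0; -2 1 0; 0 0 1]
M⁻¹ · (-4, -10)ᵀ = (4, -2)ᵀ

p = (4, -2)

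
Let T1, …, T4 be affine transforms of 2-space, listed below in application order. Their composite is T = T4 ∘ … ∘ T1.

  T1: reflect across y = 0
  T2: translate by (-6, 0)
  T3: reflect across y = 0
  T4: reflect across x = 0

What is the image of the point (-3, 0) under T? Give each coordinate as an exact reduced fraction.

T(p) = (9, 0)

T1 reflect across y = 0: (-3, 0) → (-3, 0)
T2 translate by (-6, 0): (-3, 0) → (-9, 0)
T3 reflect across y = 0: (-9, 0) → (-9, 0)
T4 reflect across x = 0: (-9, 0) → (9, 0)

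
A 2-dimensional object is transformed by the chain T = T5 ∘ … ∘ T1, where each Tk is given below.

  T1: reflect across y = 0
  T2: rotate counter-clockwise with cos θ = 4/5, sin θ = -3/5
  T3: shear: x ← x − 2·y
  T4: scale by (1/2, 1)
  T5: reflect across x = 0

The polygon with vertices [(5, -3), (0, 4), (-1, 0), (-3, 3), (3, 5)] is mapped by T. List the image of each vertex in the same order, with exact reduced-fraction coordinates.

image vertices: (-7/2, -3/5), (-2, -16/5), (1, 3/5), (3/2, -3/5), (-11/2, -29/5)

T1 reflect across y = 0: (5, -3) → (5, 3); (0, 4) → (0, -4); (-1, 0) → (-1, 0); (-3, 3) → (-3, -3); (3, 5) → (3, -5)
T2 rotate counter-clockwise with cos θ = 4/5, sin θ = -3/5: (5, 3) → (29/5, -3/5); (0, -4) → (-12/5, -16/5); (-1, 0) → (-4/5, 3/5); (-3, -3) → (-21/5, -3/5); (3, -5) → (-3/5, -29/5)
T3 shear: x ← x − 2·y: (29/5, -3/5) → (7, -3/5); (-12/5, -16/5) → (4, -16/5); (-4/5, 3/5) → (-2, 3/5); (-21/5, -3/5) → (-3, -3/5); (-3/5, -29/5) → (11, -29/5)
T4 scale by (1/2, 1): (7, -3/5) → (7/2, -3/5); (4, -16/5) → (2, -16/5); (-2, 3/5) → (-1, 3/5); (-3, -3/5) → (-3/2, -3/5); (11, -29/5) → (11/2, -29/5)
T5 reflect across x = 0: (7/2, -3/5) → (-7/2, -3/5); (2, -16/5) → (-2, -16/5); (-1, 3/5) → (1, 3/5); (-3/2, -3/5) → (3/2, -3/5); (11/2, -29/5) → (-11/2, -29/5)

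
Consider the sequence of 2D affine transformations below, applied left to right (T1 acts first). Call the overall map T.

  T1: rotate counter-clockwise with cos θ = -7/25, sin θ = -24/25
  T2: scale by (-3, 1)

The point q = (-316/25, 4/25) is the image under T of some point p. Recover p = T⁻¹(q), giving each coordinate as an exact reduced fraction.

T1 = [-7/25 24/25 0; -24/25 -7/25 0; 0 0 1]
T2·T1 = [21/25 -72/25 0; -24/25 -7/25 0; 0 0 1]
det M = -3; M⁻¹ = [7/75 -24/25 0; -8/25 -7/25 0; 0 0 1]
M⁻¹ · (-316/25, 4/25)ᵀ = (-4/3, 4)ᵀ

p = (-4/3, 4)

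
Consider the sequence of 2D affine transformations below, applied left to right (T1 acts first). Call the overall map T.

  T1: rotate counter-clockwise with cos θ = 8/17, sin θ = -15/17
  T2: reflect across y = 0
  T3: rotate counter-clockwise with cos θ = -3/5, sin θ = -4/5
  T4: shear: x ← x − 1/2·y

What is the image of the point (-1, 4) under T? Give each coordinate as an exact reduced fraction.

T(p) = (-621/170, -67/85)

T1 rotate counter-clockwise with cos θ = 8/17, sin θ = -15/17: (-1, 4) → (52/17, 47/17)
T2 reflect across y = 0: (52/17, 47/17) → (52/17, -47/17)
T3 rotate counter-clockwise with cos θ = -3/5, sin θ = -4/5: (52/17, -47/17) → (-344/85, -67/85)
T4 shear: x ← x − 1/2·y: (-344/85, -67/85) → (-621/170, -67/85)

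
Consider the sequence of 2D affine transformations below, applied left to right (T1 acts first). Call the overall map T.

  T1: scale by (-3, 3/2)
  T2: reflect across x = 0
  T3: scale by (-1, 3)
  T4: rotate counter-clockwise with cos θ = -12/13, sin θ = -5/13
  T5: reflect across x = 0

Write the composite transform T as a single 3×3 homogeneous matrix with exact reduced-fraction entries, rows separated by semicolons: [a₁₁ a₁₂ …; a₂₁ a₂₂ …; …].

T = [-36/13 -45/26 0; 15/13 -54/13 0; 0 0 1]

T1 = [-3 0 0; 0 3/2 0; 0 0 1]
T2·T1 = [3 0 0; 0 3/2 0; 0 0 1]
T3·…·T1 = [-3 0 0; 0 9/2 0; 0 0 1]
T4·…·T1 = [36/13 45/26 0; 15/13 -54/13 0; 0 0 1]
T5·…·T1 = [-36/13 -45/26 0; 15/13 -54/13 0; 0 0 1]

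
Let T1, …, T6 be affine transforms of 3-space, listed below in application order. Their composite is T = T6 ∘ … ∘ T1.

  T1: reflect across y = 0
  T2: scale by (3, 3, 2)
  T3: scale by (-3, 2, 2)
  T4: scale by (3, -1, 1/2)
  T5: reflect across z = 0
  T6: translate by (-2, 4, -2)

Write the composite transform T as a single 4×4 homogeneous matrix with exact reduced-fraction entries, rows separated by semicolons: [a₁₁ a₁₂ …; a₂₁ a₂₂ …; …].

T1 = [1 0 0 0; 0 -1 0 0; 0 0 1 0; 0 0 0 1]
T2·T1 = [3 0 0 0; 0 -3 0 0; 0 0 2 0; 0 0 0 1]
T3·…·T1 = [-9 0 0 0; 0 -6 0 0; 0 0 4 0; 0 0 0 1]
T4·…·T1 = [-27 0 0 0; 0 6 0 0; 0 0 2 0; 0 0 0 1]
T5·…·T1 = [-27 0 0 0; 0 6 0 0; 0 0 -2 0; 0 0 0 1]
T6·…·T1 = [-27 0 0 -2; 0 6 0 4; 0 0 -2 -2; 0 0 0 1]

T = [-27 0 0 -2; 0 6 0 4; 0 0 -2 -2; 0 0 0 1]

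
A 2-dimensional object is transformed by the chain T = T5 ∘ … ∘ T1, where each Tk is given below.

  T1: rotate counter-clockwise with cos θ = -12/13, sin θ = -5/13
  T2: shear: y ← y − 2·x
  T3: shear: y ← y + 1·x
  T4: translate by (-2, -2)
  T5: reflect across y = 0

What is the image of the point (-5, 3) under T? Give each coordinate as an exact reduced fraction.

T1 rotate counter-clockwise with cos θ = -12/13, sin θ = -5/13: (-5, 3) → (75/13, -11/13)
T2 shear: y ← y − 2·x: (75/13, -11/13) → (75/13, -161/13)
T3 shear: y ← y + 1·x: (75/13, -161/13) → (75/13, -86/13)
T4 translate by (-2, -2): (75/13, -86/13) → (49/13, -112/13)
T5 reflect across y = 0: (49/13, -112/13) → (49/13, 112/13)

T(p) = (49/13, 112/13)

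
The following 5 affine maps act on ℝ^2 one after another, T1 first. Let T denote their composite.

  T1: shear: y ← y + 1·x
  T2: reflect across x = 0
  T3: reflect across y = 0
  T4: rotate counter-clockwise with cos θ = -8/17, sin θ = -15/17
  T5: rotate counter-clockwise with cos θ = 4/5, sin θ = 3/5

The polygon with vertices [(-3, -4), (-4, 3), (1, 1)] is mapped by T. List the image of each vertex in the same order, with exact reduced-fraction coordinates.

image vertices: (627/85, -161/85), (8/5, -19/5), (-181/85, 58/85)

T1 shear: y ← y + 1·x: (-3, -4) → (-3, -7); (-4, 3) → (-4, -1); (1, 1) → (1, 2)
T2 reflect across x = 0: (-3, -7) → (3, -7); (-4, -1) → (4, -1); (1, 2) → (-1, 2)
T3 reflect across y = 0: (3, -7) → (3, 7); (4, -1) → (4, 1); (-1, 2) → (-1, -2)
T4 rotate counter-clockwise with cos θ = -8/17, sin θ = -15/17: (3, 7) → (81/17, -101/17); (4, 1) → (-1, -4); (-1, -2) → (-22/17, 31/17)
T5 rotate counter-clockwise with cos θ = 4/5, sin θ = 3/5: (81/17, -101/17) → (627/85, -161/85); (-1, -4) → (8/5, -19/5); (-22/17, 31/17) → (-181/85, 58/85)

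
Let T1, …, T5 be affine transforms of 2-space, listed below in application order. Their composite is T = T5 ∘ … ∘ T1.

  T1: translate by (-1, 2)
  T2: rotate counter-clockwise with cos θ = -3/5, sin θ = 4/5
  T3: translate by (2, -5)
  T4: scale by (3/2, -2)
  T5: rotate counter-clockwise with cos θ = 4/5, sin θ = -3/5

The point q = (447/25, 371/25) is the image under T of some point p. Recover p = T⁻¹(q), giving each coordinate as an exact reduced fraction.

p = (-5, 1/2)

T1 = [1 0 -1; 0 1 2; 0 0 1]
T2·T1 = [-3/5 -4/5 -1; 4/5 -3/5 -2; 0 0 1]
T3·…·T1 = [-3/5 -4/5 1; 4/5 -3/5 -7; 0 0 1]
T4·…·T1 = [-9/10 -6/5 3/2; -8/5 6/5 14; 0 0 1]
T5·…·T1 = [-42/25 -6/25 48/5; -37/50 42/25 103/10; 0 0 1]
det M = -3; M⁻¹ = [-14/25 -2/25 31/5; -37/150 14/25 -17/5; 0 0 1]
M⁻¹ · (447/25, 371/25)ᵀ = (-5, 1/2)ᵀ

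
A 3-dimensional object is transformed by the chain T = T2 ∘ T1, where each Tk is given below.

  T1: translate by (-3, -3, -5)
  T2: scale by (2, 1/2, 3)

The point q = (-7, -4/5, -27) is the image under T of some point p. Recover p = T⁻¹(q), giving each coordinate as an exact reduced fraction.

p = (-1/2, 7/5, -4)

T1 = [1 0 0 -3; 0 1 0 -3; 0 0 1 -5; 0 0 0 1]
T2·T1 = [2 0 0 -6; 0 1/2 0 -3/2; 0 0 3 -15; 0 0 0 1]
det M = 3; M⁻¹ = [1/2 0 0 3; 0 2 0 3; 0 0 1/3 5; 0 0 0 1]
M⁻¹ · (-7, -4/5, -27)ᵀ = (-1/2, 7/5, -4)ᵀ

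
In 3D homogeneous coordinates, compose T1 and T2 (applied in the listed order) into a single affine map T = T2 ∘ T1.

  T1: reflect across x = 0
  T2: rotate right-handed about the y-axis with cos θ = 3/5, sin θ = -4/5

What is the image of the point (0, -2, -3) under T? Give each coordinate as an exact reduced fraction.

T1 reflect across x = 0: (0, -2, -3) → (0, -2, -3)
T2 rotate right-handed about the y-axis with cos θ = 3/5, sin θ = -4/5: (0, -2, -3) → (12/5, -2, -9/5)

T(p) = (12/5, -2, -9/5)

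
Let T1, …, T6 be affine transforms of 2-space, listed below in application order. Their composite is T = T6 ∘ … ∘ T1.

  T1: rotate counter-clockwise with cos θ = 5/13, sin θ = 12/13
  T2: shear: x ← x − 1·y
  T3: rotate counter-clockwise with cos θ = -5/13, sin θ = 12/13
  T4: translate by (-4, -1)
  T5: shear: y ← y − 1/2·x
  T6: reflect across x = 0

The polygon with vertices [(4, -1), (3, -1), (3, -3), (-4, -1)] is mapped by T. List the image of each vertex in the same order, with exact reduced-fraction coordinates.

T1 rotate counter-clockwise with cos θ = 5/13, sin θ = 12/13: (4, -1) → (32/13, 43/13); (3, -1) → (27/13, 31/13); (3, -3) → (51/13, 21/13); (-4, -1) → (-8/13, -53/13)
T2 shear: x ← x − 1·y: (32/13, 43/13) → (-11/13, 43/13); (27/13, 31/13) → (-4/13, 31/13); (51/13, 21/13) → (30/13, 21/13); (-8/13, -53/13) → (45/13, -53/13)
T3 rotate counter-clockwise with cos θ = -5/13, sin θ = 12/13: (-11/13, 43/13) → (-461/169, -347/169); (-4/13, 31/13) → (-352/169, -203/169); (30/13, 21/13) → (-402/169, 255/169); (45/13, -53/13) → (411/169, 805/169)
T4 translate by (-4, -1): (-461/169, -347/169) → (-1137/169, -516/169); (-352/169, -203/169) → (-1028/169, -372/169); (-402/169, 255/169) → (-1078/169, 86/169); (411/169, 805/169) → (-265/169, 636/169)
T5 shear: y ← y − 1/2·x: (-1137/169, -516/169) → (-1137/169, 105/338); (-1028/169, -372/169) → (-1028/169, 142/169); (-1078/169, 86/169) → (-1078/169, 625/169); (-265/169, 636/169) → (-265/169, 1537/338)
T6 reflect across x = 0: (-1137/169, 105/338) → (1137/169, 105/338); (-1028/169, 142/169) → (1028/169, 142/169); (-1078/169, 625/169) → (1078/169, 625/169); (-265/169, 1537/338) → (265/169, 1537/338)

image vertices: (1137/169, 105/338), (1028/169, 142/169), (1078/169, 625/169), (265/169, 1537/338)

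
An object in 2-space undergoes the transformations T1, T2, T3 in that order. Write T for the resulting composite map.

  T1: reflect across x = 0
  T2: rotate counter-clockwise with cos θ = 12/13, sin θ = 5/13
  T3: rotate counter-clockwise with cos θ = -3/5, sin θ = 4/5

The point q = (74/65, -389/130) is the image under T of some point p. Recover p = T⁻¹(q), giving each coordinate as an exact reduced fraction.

p = (5/2, 2)

T1 = [-1 0 0; 0 1 0; 0 0 1]
T2·T1 = [-12/13 -5/13 0; -5/13 12/13 0; 0 0 1]
T3·…·T1 = [56/65 -33/65 0; -33/65 -56/65 0; 0 0 1]
det M = -1; M⁻¹ = [56/65 -33/65 0; -33/65 -56/65 0; 0 0 1]
M⁻¹ · (74/65, -389/130)ᵀ = (5/2, 2)ᵀ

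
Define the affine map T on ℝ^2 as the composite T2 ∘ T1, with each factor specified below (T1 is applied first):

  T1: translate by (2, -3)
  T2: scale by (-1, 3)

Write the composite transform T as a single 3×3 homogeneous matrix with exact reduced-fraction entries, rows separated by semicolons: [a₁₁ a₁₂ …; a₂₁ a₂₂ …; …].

T = [-1 0 -2; 0 3 -9; 0 0 1]

T1 = [1 0 2; 0 1 -3; 0 0 1]
T2·T1 = [-1 0 -2; 0 3 -9; 0 0 1]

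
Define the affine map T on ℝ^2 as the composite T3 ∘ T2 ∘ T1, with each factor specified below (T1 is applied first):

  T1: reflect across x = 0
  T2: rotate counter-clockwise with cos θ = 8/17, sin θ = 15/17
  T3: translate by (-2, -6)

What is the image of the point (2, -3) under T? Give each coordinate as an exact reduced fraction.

T(p) = (-5/17, -156/17)

T1 reflect across x = 0: (2, -3) → (-2, -3)
T2 rotate counter-clockwise with cos θ = 8/17, sin θ = 15/17: (-2, -3) → (29/17, -54/17)
T3 translate by (-2, -6): (29/17, -54/17) → (-5/17, -156/17)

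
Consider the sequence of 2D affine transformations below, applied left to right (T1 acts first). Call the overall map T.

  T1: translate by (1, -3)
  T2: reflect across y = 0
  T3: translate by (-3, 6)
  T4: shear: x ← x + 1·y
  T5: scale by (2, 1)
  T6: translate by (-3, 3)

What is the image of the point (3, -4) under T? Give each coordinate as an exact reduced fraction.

T1 translate by (1, -3): (3, -4) → (4, -7)
T2 reflect across y = 0: (4, -7) → (4, 7)
T3 translate by (-3, 6): (4, 7) → (1, 13)
T4 shear: x ← x + 1·y: (1, 13) → (14, 13)
T5 scale by (2, 1): (14, 13) → (28, 13)
T6 translate by (-3, 3): (28, 13) → (25, 16)

T(p) = (25, 16)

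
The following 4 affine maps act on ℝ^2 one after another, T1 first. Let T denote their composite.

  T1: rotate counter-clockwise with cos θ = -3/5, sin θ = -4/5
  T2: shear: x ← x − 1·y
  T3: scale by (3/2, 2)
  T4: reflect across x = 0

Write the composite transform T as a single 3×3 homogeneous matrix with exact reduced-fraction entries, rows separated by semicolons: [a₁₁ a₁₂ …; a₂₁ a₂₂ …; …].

T1 = [-3/5 4/5 0; -4/5 -3/5 0; 0 0 1]
T2·T1 = [1/5 7/5 0; -4/5 -3/5 0; 0 0 1]
T3·…·T1 = [3/10 21/10 0; -8/5 -6/5 0; 0 0 1]
T4·…·T1 = [-3/10 -21/10 0; -8/5 -6/5 0; 0 0 1]

T = [-3/10 -21/10 0; -8/5 -6/5 0; 0 0 1]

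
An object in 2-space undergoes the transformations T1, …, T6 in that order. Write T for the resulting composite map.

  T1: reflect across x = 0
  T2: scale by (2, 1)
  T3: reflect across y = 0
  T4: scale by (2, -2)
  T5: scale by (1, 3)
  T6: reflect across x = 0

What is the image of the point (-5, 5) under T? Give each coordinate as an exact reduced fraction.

T1 reflect across x = 0: (-5, 5) → (5, 5)
T2 scale by (2, 1): (5, 5) → (10, 5)
T3 reflect across y = 0: (10, 5) → (10, -5)
T4 scale by (2, -2): (10, -5) → (20, 10)
T5 scale by (1, 3): (20, 10) → (20, 30)
T6 reflect across x = 0: (20, 30) → (-20, 30)

T(p) = (-20, 30)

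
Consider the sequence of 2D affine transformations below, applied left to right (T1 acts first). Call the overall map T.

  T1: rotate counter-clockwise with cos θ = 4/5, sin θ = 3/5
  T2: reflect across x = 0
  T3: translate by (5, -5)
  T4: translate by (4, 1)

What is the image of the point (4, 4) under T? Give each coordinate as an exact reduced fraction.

T1 rotate counter-clockwise with cos θ = 4/5, sin θ = 3/5: (4, 4) → (4/5, 28/5)
T2 reflect across x = 0: (4/5, 28/5) → (-4/5, 28/5)
T3 translate by (5, -5): (-4/5, 28/5) → (21/5, 3/5)
T4 translate by (4, 1): (21/5, 3/5) → (41/5, 8/5)

T(p) = (41/5, 8/5)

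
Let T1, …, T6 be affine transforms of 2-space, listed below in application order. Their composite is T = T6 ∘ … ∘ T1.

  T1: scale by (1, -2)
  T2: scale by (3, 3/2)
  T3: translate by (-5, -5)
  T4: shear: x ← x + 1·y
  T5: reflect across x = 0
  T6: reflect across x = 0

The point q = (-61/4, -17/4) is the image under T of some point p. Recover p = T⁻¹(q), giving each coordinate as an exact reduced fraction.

T1 = [1 0 0; 0 -2 0; 0 0 1]
T2·T1 = [3 0 0; 0 -3 0; 0 0 1]
T3·…·T1 = [3 0 -5; 0 -3 -5; 0 0 1]
T4·…·T1 = [3 -3 -10; 0 -3 -5; 0 0 1]
T5·…·T1 = [-3 3 10; 0 -3 -5; 0 0 1]
T6·…·T1 = [3 -3 -10; 0 -3 -5; 0 0 1]
det M = -9; M⁻¹ = [1/3 -1/3 5/3; 0 -1/3 -5/3; 0 0 1]
M⁻¹ · (-61/4, -17/4)ᵀ = (-2, -1/4)ᵀ

p = (-2, -1/4)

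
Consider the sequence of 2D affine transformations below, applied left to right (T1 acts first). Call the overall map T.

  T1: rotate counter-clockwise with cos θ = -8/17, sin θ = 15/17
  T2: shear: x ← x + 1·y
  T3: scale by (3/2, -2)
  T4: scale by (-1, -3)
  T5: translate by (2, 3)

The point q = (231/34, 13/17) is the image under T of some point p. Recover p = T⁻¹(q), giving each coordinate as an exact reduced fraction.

p = (1, 8/3)

T1 = [-8/17 -15/17 0; 15/17 -8/17 0; 0 0 1]
T2·T1 = [7/17 -23/17 0; 15/17 -8/17 0; 0 0 1]
T3·…·T1 = [21/34 -69/34 0; -30/17 16/17 0; 0 0 1]
T4·…·T1 = [-21/34 69/34 0; 90/17 -48/17 0; 0 0 1]
T5·…·T1 = [-21/34 69/34 2; 90/17 -48/17 3; 0 0 1]
det M = -9; M⁻¹ = [16/51 23/102 -133/102; 10/17 7/102 -47/34; 0 0 1]
M⁻¹ · (231/34, 13/17)ᵀ = (1, 8/3)ᵀ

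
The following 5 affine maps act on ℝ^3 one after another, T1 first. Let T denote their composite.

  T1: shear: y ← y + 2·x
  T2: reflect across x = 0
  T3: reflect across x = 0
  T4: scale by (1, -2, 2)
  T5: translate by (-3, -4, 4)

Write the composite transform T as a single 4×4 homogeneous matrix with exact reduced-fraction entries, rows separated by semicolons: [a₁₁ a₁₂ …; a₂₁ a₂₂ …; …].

T1 = [1 0 0 0; 2 1 0 0; 0 0 1 0; 0 0 0 1]
T2·T1 = [-1 0 0 0; 2 1 0 0; 0 0 1 0; 0 0 0 1]
T3·…·T1 = [1 0 0 0; 2 1 0 0; 0 0 1 0; 0 0 0 1]
T4·…·T1 = [1 0 0 0; -4 -2 0 0; 0 0 2 0; 0 0 0 1]
T5·…·T1 = [1 0 0 -3; -4 -2 0 -4; 0 0 2 4; 0 0 0 1]

T = [1 0 0 -3; -4 -2 0 -4; 0 0 2 4; 0 0 0 1]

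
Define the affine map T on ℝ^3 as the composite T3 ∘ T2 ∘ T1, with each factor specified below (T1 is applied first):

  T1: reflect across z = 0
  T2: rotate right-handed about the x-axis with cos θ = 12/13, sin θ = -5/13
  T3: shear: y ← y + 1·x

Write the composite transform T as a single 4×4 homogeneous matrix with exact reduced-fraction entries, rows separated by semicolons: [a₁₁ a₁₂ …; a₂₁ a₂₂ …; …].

T = [1 0 0 0; 1 12/13 -5/13 0; 0 -5/13 -12/13 0; 0 0 0 1]

T1 = [1 0 0 0; 0 1 0 0; 0 0 -1 0; 0 0 0 1]
T2·T1 = [1 0 0 0; 0 12/13 -5/13 0; 0 -5/13 -12/13 0; 0 0 0 1]
T3·…·T1 = [1 0 0 0; 1 12/13 -5/13 0; 0 -5/13 -12/13 0; 0 0 0 1]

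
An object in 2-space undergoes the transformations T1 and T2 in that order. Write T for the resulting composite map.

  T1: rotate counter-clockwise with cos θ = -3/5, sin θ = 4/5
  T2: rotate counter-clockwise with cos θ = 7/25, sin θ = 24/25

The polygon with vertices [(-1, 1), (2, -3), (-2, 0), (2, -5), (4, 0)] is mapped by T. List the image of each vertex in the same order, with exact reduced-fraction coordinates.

T1 rotate counter-clockwise with cos θ = -3/5, sin θ = 4/5: (-1, 1) → (-1/5, -7/5); (2, -3) → (6/5, 17/5); (-2, 0) → (6/5, -8/5); (2, -5) → (14/5, 23/5); (4, 0) → (-12/5, 16/5)
T2 rotate counter-clockwise with cos θ = 7/25, sin θ = 24/25: (-1/5, -7/5) → (161/125, -73/125); (6/5, 17/5) → (-366/125, 263/125); (6/5, -8/5) → (234/125, 88/125); (14/5, 23/5) → (-454/125, 497/125); (-12/5, 16/5) → (-468/125, -176/125)

image vertices: (161/125, -73/125), (-366/125, 263/125), (234/125, 88/125), (-454/125, 497/125), (-468/125, -176/125)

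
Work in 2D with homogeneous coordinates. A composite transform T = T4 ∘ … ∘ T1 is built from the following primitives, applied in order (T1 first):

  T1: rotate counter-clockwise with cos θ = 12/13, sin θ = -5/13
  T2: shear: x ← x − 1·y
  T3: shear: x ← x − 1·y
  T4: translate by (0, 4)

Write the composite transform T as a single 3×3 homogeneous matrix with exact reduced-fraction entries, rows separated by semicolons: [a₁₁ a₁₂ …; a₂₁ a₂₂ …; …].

T = [22/13 -19/13 0; -5/13 12/13 4; 0 0 1]

T1 = [12/13 5/13 0; -5/13 12/13 0; 0 0 1]
T2·T1 = [17/13 -7/13 0; -5/13 12/13 0; 0 0 1]
T3·…·T1 = [22/13 -19/13 0; -5/13 12/13 0; 0 0 1]
T4·…·T1 = [22/13 -19/13 0; -5/13 12/13 4; 0 0 1]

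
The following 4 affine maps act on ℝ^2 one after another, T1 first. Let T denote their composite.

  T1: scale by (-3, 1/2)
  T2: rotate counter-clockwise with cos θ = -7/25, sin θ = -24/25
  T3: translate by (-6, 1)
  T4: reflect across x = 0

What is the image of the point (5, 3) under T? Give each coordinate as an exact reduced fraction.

T1 scale by (-3, 1/2): (5, 3) → (-15, 3/2)
T2 rotate counter-clockwise with cos θ = -7/25, sin θ = -24/25: (-15, 3/2) → (141/25, 699/50)
T3 translate by (-6, 1): (141/25, 699/50) → (-9/25, 749/50)
T4 reflect across x = 0: (-9/25, 749/50) → (9/25, 749/50)

T(p) = (9/25, 749/50)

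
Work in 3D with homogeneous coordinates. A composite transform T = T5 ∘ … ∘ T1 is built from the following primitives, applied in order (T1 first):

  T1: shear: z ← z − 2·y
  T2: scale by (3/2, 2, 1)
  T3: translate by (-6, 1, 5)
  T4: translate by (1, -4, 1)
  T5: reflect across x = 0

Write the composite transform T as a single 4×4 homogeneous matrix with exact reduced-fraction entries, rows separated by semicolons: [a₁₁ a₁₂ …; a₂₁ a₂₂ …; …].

T = [-3/2 0 0 5; 0 2 0 -3; 0 -2 1 6; 0 0 0 1]

T1 = [1 0 0 0; 0 1 0 0; 0 -2 1 0; 0 0 0 1]
T2·T1 = [3/2 0 0 0; 0 2 0 0; 0 -2 1 0; 0 0 0 1]
T3·…·T1 = [3/2 0 0 -6; 0 2 0 1; 0 -2 1 5; 0 0 0 1]
T4·…·T1 = [3/2 0 0 -5; 0 2 0 -3; 0 -2 1 6; 0 0 0 1]
T5·…·T1 = [-3/2 0 0 5; 0 2 0 -3; 0 -2 1 6; 0 0 0 1]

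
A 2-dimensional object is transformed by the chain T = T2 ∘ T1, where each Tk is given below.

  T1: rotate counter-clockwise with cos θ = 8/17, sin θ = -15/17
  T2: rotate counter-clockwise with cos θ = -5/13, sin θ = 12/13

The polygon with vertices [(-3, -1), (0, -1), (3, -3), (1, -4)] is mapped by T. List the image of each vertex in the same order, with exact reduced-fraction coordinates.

T1 rotate counter-clockwise with cos θ = 8/17, sin θ = -15/17: (-3, -1) → (-39/17, 37/17); (0, -1) → (-15/17, -8/17); (3, -3) → (-21/17, -69/17); (1, -4) → (-52/17, -47/17)
T2 rotate counter-clockwise with cos θ = -5/13, sin θ = 12/13: (-39/17, 37/17) → (-249/221, -653/221); (-15/17, -8/17) → (171/221, -140/221); (-21/17, -69/17) → (933/221, 93/221); (-52/17, -47/17) → (824/221, -389/221)

image vertices: (-249/221, -653/221), (171/221, -140/221), (933/221, 93/221), (824/221, -389/221)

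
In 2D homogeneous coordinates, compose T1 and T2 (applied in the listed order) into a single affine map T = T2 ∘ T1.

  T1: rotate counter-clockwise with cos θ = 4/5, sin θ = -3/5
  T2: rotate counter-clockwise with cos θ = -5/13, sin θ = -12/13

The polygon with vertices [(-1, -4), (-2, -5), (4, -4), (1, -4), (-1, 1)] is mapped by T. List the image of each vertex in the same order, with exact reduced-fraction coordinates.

image vertices: (-76/65, 257/65), (-53/65, 346/65), (-356/65, 92/65), (-188/65, 191/65), (89/65, -23/65)

T1 rotate counter-clockwise with cos θ = 4/5, sin θ = -3/5: (-1, -4) → (-16/5, -13/5); (-2, -5) → (-23/5, -14/5); (4, -4) → (4/5, -28/5); (1, -4) → (-8/5, -19/5); (-1, 1) → (-1/5, 7/5)
T2 rotate counter-clockwise with cos θ = -5/13, sin θ = -12/13: (-16/5, -13/5) → (-76/65, 257/65); (-23/5, -14/5) → (-53/65, 346/65); (4/5, -28/5) → (-356/65, 92/65); (-8/5, -19/5) → (-188/65, 191/65); (-1/5, 7/5) → (89/65, -23/65)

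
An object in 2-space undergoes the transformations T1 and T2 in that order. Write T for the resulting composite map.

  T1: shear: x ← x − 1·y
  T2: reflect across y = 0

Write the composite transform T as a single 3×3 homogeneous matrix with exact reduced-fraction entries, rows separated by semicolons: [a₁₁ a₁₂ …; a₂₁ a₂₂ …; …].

T1 = [1 -1 0; 0 1 0; 0 0 1]
T2·T1 = [1 -1 0; 0 -1 0; 0 0 1]

T = [1 -1 0; 0 -1 0; 0 0 1]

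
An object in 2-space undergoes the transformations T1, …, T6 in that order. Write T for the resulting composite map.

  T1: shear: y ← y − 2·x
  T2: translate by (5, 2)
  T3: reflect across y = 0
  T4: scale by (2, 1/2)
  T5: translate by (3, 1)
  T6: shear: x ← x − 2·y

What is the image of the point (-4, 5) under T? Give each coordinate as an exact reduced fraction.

T(p) = (18, -13/2)

T1 shear: y ← y − 2·x: (-4, 5) → (-4, 13)
T2 translate by (5, 2): (-4, 13) → (1, 15)
T3 reflect across y = 0: (1, 15) → (1, -15)
T4 scale by (2, 1/2): (1, -15) → (2, -15/2)
T5 translate by (3, 1): (2, -15/2) → (5, -13/2)
T6 shear: x ← x − 2·y: (5, -13/2) → (18, -13/2)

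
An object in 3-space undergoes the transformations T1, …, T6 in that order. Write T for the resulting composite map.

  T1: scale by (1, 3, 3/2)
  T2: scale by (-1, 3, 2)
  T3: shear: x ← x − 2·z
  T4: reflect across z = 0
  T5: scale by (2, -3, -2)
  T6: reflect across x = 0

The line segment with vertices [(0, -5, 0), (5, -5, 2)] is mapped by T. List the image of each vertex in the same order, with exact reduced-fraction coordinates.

T1 scale by (1, 3, 3/2): (0, -5, 0) → (0, -15, 0); (5, -5, 2) → (5, -15, 3)
T2 scale by (-1, 3, 2): (0, -15, 0) → (0, -45, 0); (5, -15, 3) → (-5, -45, 6)
T3 shear: x ← x − 2·z: (0, -45, 0) → (0, -45, 0); (-5, -45, 6) → (-17, -45, 6)
T4 reflect across z = 0: (0, -45, 0) → (0, -45, 0); (-17, -45, 6) → (-17, -45, -6)
T5 scale by (2, -3, -2): (0, -45, 0) → (0, 135, 0); (-17, -45, -6) → (-34, 135, 12)
T6 reflect across x = 0: (0, 135, 0) → (0, 135, 0); (-34, 135, 12) → (34, 135, 12)

image vertices: (0, 135, 0), (34, 135, 12)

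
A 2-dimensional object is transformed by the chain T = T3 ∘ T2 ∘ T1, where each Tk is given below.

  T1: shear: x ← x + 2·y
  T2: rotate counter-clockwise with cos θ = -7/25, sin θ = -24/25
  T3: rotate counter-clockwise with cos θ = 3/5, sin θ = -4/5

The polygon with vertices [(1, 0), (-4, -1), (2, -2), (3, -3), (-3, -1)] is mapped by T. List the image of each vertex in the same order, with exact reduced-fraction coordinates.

T1 shear: x ← x + 2·y: (1, 0) → (1, 0); (-4, -1) → (-6, -1); (2, -2) → (-2, -2); (3, -3) → (-3, -3); (-3, -1) → (-5, -1)
T2 rotate counter-clockwise with cos θ = -7/25, sin θ = -24/25: (1, 0) → (-7/25, -24/25); (-6, -1) → (18/25, 151/25); (-2, -2) → (-34/25, 62/25); (-3, -3) → (-51/25, 93/25); (-5, -1) → (11/25, 127/25)
T3 rotate counter-clockwise with cos θ = 3/5, sin θ = -4/5: (-7/25, -24/25) → (-117/125, -44/125); (18/25, 151/25) → (658/125, 381/125); (-34/25, 62/25) → (146/125, 322/125); (-51/25, 93/25) → (219/125, 483/125); (11/25, 127/25) → (541/125, 337/125)

image vertices: (-117/125, -44/125), (658/125, 381/125), (146/125, 322/125), (219/125, 483/125), (541/125, 337/125)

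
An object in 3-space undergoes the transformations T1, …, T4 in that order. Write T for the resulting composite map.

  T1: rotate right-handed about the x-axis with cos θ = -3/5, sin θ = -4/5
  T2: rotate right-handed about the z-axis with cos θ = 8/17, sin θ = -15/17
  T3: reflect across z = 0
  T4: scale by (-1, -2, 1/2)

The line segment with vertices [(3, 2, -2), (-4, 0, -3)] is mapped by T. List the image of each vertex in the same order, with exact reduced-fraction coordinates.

T1 rotate right-handed about the x-axis with cos θ = -3/5, sin θ = -4/5: (3, 2, -2) → (3, -14/5, -2/5); (-4, 0, -3) → (-4, -12/5, 9/5)
T2 rotate right-handed about the z-axis with cos θ = 8/17, sin θ = -15/17: (3, -14/5, -2/5) → (-18/17, -337/85, -2/5); (-4, -12/5, 9/5) → (-4, 12/5, 9/5)
T3 reflect across z = 0: (-18/17, -337/85, -2/5) → (-18/17, -337/85, 2/5); (-4, 12/5, 9/5) → (-4, 12/5, -9/5)
T4 scale by (-1, -2, 1/2): (-18/17, -337/85, 2/5) → (18/17, 674/85, 1/5); (-4, 12/5, -9/5) → (4, -24/5, -9/10)

image vertices: (18/17, 674/85, 1/5), (4, -24/5, -9/10)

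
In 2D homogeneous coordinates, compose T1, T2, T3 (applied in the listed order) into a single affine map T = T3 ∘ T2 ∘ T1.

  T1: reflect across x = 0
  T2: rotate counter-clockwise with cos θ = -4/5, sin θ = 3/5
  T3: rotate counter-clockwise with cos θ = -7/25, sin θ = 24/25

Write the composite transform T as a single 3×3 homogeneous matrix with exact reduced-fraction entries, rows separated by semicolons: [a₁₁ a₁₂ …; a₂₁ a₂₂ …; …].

T1 = [-1 0 0; 0 1 0; 0 0 1]
T2·T1 = [4/5 -3/5 0; -3/5 -4/5 0; 0 0 1]
T3·…·T1 = [44/125 117/125 0; 117/125 -44/125 0; 0 0 1]

T = [44/125 117/125 0; 117/125 -44/125 0; 0 0 1]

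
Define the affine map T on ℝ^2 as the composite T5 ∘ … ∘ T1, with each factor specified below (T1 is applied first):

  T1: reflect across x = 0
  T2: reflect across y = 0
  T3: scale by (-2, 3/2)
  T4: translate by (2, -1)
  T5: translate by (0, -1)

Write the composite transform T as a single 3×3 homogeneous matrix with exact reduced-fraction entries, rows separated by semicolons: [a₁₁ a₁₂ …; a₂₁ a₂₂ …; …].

T = [2 0 2; 0 -3/2 -2; 0 0 1]

T1 = [-1 0 0; 0 1 0; 0 0 1]
T2·T1 = [-1 0 0; 0 -1 0; 0 0 1]
T3·…·T1 = [2 0 0; 0 -3/2 0; 0 0 1]
T4·…·T1 = [2 0 2; 0 -3/2 -1; 0 0 1]
T5·…·T1 = [2 0 2; 0 -3/2 -2; 0 0 1]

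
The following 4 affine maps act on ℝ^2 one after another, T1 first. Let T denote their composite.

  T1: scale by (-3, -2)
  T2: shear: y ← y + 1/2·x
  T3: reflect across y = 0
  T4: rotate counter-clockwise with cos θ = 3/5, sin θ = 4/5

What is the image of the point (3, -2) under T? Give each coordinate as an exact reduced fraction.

T(p) = (-29/5, -69/10)

T1 scale by (-3, -2): (3, -2) → (-9, 4)
T2 shear: y ← y + 1/2·x: (-9, 4) → (-9, -1/2)
T3 reflect across y = 0: (-9, -1/2) → (-9, 1/2)
T4 rotate counter-clockwise with cos θ = 3/5, sin θ = 4/5: (-9, 1/2) → (-29/5, -69/10)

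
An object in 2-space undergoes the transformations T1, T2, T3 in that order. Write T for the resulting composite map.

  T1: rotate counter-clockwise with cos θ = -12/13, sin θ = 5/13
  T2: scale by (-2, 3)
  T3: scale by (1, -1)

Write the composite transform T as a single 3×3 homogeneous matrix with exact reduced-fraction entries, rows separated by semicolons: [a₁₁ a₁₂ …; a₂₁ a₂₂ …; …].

T1 = [-12/13 -5/13 0; 5/13 -12/13 0; 0 0 1]
T2·T1 = [24/13 10/13 0; 15/13 -36/13 0; 0 0 1]
T3·…·T1 = [24/13 10/13 0; -15/13 36/13 0; 0 0 1]

T = [24/13 10/13 0; -15/13 36/13 0; 0 0 1]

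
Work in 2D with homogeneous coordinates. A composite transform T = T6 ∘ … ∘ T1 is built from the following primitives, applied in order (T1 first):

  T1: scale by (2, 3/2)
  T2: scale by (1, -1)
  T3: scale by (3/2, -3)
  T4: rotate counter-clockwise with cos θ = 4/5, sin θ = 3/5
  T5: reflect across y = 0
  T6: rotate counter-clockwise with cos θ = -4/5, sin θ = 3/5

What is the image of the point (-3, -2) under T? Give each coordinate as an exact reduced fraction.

T(p) = (-153/25, -279/25)

T1 scale by (2, 3/2): (-3, -2) → (-6, -3)
T2 scale by (1, -1): (-6, -3) → (-6, 3)
T3 scale by (3/2, -3): (-6, 3) → (-9, -9)
T4 rotate counter-clockwise with cos θ = 4/5, sin θ = 3/5: (-9, -9) → (-9/5, -63/5)
T5 reflect across y = 0: (-9/5, -63/5) → (-9/5, 63/5)
T6 rotate counter-clockwise with cos θ = -4/5, sin θ = 3/5: (-9/5, 63/5) → (-153/25, -279/25)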